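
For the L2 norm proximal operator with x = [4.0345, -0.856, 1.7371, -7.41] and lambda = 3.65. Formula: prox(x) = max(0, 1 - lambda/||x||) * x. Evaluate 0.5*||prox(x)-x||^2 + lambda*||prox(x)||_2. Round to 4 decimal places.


Step 1: Compute ||x||.
||x|| = 8.6565
Step 2: Compute scaling factor.
scale = max(0, 1 - 3.65/8.6565) = 0.5784
Step 3: prox(x) = [2.3334, -0.4951, 1.0047, -4.2856]
||prox(x)|| = 5.0065
Step 4: Proximal objective.
0.5*||prox-x||^2 = 6.6613
lambda*||prox|| = 18.2737
Total = 24.9351


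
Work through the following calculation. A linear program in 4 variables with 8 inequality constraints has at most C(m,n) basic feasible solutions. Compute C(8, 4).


Each vertex corresponds to some choice of n active constraints out of m, so the number of vertices is at most C(m, n) = m! / (n!(m-n)!).
m = 8, n = 4
Numerator: 8 * 7 * 6 * 5
Denominator: 4! = 24
C(8, 4) = 70


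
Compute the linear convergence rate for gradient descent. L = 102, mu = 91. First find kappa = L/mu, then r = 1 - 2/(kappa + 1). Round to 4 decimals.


Step 1: Compute the condition number.
kappa = L/mu = 102/91 = 1.1209
Step 2: Compute the convergence rate.
r = 1 - 2/(kappa + 1) = 1 - 2*mu/(L + mu) = (L - mu)/(L + mu) = 11/193 = 0.057


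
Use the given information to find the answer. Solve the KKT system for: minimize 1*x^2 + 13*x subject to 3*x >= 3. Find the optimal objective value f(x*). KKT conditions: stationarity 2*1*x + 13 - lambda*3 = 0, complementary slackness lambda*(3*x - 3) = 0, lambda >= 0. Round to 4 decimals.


Step 1: Try lambda = 0 (constraint inactive).
x_unc = -13/(2*1) = -6.5
Check: 3*-6.5 = -19.5 < 3 -- violated!
Step 2: Constraint must be active: 3*x = 3
x* = 3/3 = 1.0
lambda = (2*1*1.0 + 13)/3 = 5.0
Step 3: Compute optimal value.
f(x*) = 1*1.0^2 + 13*1.0 = 14.0


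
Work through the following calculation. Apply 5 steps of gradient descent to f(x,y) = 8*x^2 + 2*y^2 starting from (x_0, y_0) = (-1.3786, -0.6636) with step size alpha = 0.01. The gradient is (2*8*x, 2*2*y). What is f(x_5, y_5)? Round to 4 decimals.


Gradient descent on f(x,y) = 8*x^2 + 2*y^2.
Starting point: (-1.3786, -0.6636), alpha = 0.01
Step 1: grad_x = 2*8*-1.3786 = -22.0576, grad_y = 2*2*-0.6636 = -2.6544
  x_1 = -1.3786 - 0.01*-22.0576 = -1.158
  y_1 = -0.6636 - 0.01*-2.6544 = -0.6371
Step 2: grad_x = 2*8*-1.158 = -18.5284, grad_y = 2*2*-0.6371 = -2.5482
  x_2 = -1.158 - 0.01*-18.5284 = -0.9727
  y_2 = -0.6371 - 0.01*-2.5482 = -0.6116
Step 3: grad_x = 2*8*-0.9727 = -15.5638, grad_y = 2*2*-0.6116 = -2.4463
  x_3 = -0.9727 - 0.01*-15.5638 = -0.8171
  y_3 = -0.6116 - 0.01*-2.4463 = -0.5871
Step 4: grad_x = 2*8*-0.8171 = -13.0736, grad_y = 2*2*-0.5871 = -2.3484
  x_4 = -0.8171 - 0.01*-13.0736 = -0.6864
  y_4 = -0.5871 - 0.01*-2.3484 = -0.5636
Step 5: grad_x = 2*8*-0.6864 = -10.9818, grad_y = 2*2*-0.5636 = -2.2545
  x_5 = -0.6864 - 0.01*-10.9818 = -0.5765
  y_5 = -0.5636 - 0.01*-2.2545 = -0.5411
f(-0.5765, -0.5411) = 8*(-0.5765)^2 + 2*(-0.5411)^2 = 3.2448


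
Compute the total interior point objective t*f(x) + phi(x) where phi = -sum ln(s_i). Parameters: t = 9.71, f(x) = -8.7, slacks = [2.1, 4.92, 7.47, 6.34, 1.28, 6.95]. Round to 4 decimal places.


Step 1: Compute log-barrier.
ln values: [0.7419, 1.5933, 2.0109, 1.8469, 0.2469, 1.9387]
phi = -(0.7419 + 1.5933 + 2.0109 + 1.8469 + 0.2469 + 1.9387) = -8.3786
Step 2: Compute augmented objective.
t*f(x) = 9.71*-8.7 = -84.477
Total = -84.477 - 8.3786 = -92.8556


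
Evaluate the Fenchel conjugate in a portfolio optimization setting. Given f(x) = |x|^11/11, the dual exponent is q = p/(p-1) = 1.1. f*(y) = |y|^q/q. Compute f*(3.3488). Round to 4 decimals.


The conjugate exponent q satisfies 1/p + 1/q = 1.
p = 11, so q = 11/(11 - 1) = 1.1
|y|^q = 3.3488^1.1 = 3.779
f*(3.3488) = 3.779 / 1.1 = 3.4355


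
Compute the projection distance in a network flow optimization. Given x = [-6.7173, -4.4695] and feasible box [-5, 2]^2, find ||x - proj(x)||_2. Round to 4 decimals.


Project each component onto [-5, 2].
clip(-6.7173) = -5.0, clip(-4.4695) = -4.4695
Projection = [-5.0, -4.4695]
Squared diffs: [2.9491, 0.0]
Distance = sqrt(2.9491) = 1.7173


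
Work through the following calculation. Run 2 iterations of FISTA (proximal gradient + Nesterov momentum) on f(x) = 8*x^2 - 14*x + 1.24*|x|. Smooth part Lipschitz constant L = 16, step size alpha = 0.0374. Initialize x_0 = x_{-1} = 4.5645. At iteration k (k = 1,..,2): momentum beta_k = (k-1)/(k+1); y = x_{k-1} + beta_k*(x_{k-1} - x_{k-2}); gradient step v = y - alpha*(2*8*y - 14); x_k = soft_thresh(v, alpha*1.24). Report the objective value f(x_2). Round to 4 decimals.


FISTA on f(x) = 8*x^2 - 14*x + 1.24*|x|
L = 16, alpha = 0.0374
Iteration 1: beta = 0.0, y = 4.5645 + 0.0*(4.5645 - 4.5645) = 4.5645
  grad(y) = 59.032, v = y - alpha*grad = 2.3567
  prox(v) = soft_thresh(2.3567, 0.0464) = 2.3103
Iteration 2: beta = 0.3333, y = 2.3103 + 0.3333*(2.3103 - 4.5645) = 1.5589
  grad(y) = 10.943, v = y - alpha*grad = 1.1497
  prox(v) = soft_thresh(1.1497, 0.0464) = 1.1033
f(x_2) = 8*1.1033^2 - 14*1.1033 + 1.24*|1.1033| = -4.34


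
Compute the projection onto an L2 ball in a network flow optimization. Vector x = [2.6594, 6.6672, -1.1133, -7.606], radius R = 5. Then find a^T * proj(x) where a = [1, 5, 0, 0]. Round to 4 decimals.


Step 1: Compute ||x|| (intermediates to 6 decimals).
||x|| = sqrt(2.6594^2 + 6.6672^2 + (-1.1133)^2 + (-7.606)^2) = 10.517349
Step 2: Project.
Since ||x|| > R, scale = R/||x|| = 5/10.517349 = 0.475405, proj(x) = scale * x
proj(x) = [1.264292, 3.16962, -0.529268, -3.61593]
Step 3: Dot product.
a^T * proj(x) = 1*1.264292 + 5*3.16962 + 0*(-0.529268) + 0*(-3.61593) = 17.1124


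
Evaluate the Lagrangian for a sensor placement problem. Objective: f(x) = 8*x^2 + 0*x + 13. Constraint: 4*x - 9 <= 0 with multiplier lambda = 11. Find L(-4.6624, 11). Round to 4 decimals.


Step 1: Evaluate f(x).
f(-4.6624) = 8*(-4.6624)^2 + 0*(-4.6624) + 13 = 186.9038
Step 2: Evaluate g(x).
g(-4.6624) = 4*-4.6624 - 9 = -27.6496
Step 3: Compute Lagrangian.
L = 186.9038 + 11*-27.6496 = -117.2418


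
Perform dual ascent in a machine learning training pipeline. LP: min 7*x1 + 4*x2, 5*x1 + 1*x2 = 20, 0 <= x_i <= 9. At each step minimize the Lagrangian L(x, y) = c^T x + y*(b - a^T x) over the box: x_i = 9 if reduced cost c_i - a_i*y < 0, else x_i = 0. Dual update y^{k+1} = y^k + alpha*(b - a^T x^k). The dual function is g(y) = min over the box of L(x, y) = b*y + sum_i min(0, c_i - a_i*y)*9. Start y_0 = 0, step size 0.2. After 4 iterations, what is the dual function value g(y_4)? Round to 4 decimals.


Dual ascent for LP: min 7*x1 + 4*x2, 5*x1 + 1*x2 = 20, 0 <= x_i <= 9
Step 1: y^k = 0.0, reduced costs: (7.0, 4.0)
  x^k = (0.0, 0.0), subgradient = b - a^T x = 20.0
  y^{k+1} = 0.0 + 0.2*20.0 = 4.0
Step 2: y^k = 4.0, reduced costs: (-13.0, 0.0)
  x^k = (9.0, 0.0), subgradient = b - a^T x = -25.0
  y^{k+1} = 4.0 + 0.2*-25.0 = -1.0
Step 3: y^k = -1.0, reduced costs: (12.0, 5.0)
  x^k = (0.0, 0.0), subgradient = b - a^T x = 20.0
  y^{k+1} = -1.0 + 0.2*20.0 = 3.0
Step 4: y^k = 3.0, reduced costs: (-8.0, 1.0)
  x^k = (9.0, 0.0), subgradient = b - a^T x = -25.0
  y^{k+1} = 3.0 + 0.2*-25.0 = -2.0
Dual objective at y_4 = -2.0: reduced costs (17.0, 6.0), box minimizer x = (0.0, 0.0)
g(y_4) = b*y + (c1 - a1*y)*x1 + (c2 - a2*y)*x2 = 20*(-2.0) + 17.0*0.0 + 6.0*0.0 = -40.0 + 0.0 + 0.0 = -40.0


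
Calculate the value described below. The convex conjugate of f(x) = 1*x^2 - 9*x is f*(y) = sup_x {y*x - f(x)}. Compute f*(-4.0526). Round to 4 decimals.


f*(y) = sup_x {y*x - a*x^2 - b*x} = sup_x {(y-b)*x - a*x^2}
FOC: (y - b) - 2a*x = 0 => x* = (y - b)/(2a)
x* = (-4.0526 + 9)/(2*1) = 2.4737
f*(-4.0526) = (y-b)^2/(4a) = (-4.0526 + 9)^2/(4*1)
= 24.4768/4 = 6.1192


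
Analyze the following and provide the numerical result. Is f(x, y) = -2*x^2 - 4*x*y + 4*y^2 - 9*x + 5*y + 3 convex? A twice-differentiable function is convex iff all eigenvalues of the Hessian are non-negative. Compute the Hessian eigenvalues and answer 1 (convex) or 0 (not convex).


The Hessian of f(x,y) = -2*x^2 - 4*x*y + 4*y^2 - 9*x + 5*y + 3 is:
H = [[-4, -4], [-4, 8]]
Trace = -4 + 8 = 4
Determinant = -4*8 - (-4)^2 = -48
Discriminant = (4)^2 - 4*-48 = 208.0
Eigenvalues: lambda_1 = -5.2111, lambda_2 = 9.2111
The function is not convex.

0


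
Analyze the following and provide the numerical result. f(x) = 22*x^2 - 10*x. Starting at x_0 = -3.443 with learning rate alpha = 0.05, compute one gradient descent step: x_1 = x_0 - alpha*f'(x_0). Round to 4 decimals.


We compute the gradient at x_0 and apply the update.
f'(x) = 44*x - 10
f'(-3.443) = 44*-3.443 - 10 = -161.492
x_1 = -3.443 - 0.05*-161.492 = 4.6316


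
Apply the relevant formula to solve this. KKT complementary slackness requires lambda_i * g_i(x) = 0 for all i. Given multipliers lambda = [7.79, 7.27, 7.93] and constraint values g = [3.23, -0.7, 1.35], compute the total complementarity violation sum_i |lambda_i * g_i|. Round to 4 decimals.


KKT complementary slackness check:
lambda_1 * g_1 = 7.79 * 3.23 = 25.1617
lambda_2 * g_2 = 7.27 * -0.7 = -5.089
lambda_3 * g_3 = 7.93 * 1.35 = 10.7055
Total violation = 25.1617 + 5.089 + 10.7055 = 40.9562


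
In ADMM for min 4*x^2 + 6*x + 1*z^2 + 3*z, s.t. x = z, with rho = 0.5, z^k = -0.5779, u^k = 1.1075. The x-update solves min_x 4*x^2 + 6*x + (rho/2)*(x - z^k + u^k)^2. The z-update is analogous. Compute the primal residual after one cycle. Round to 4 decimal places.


ADMM iteration with rho = 0.5, z^k = -0.5779, u^k = 1.1075
Step 1: x-update.
Minimize 4*x^2 + 6*x + (0.5/2)*(x + 0.5779 + 1.1075)^2
FOC: (2*4 + 0.5)*x = -6 + 0.5*(-0.5779 - 1.1075)
x^{k+1} = -0.805
Step 2: z-update.
Minimize 1*z^2 + 3*z + (0.5/2)*(-0.805 - z + 1.1075)^2
FOC: (2*1 + 0.5)*z = -3 + 0.5*(-0.805 + 1.1075)
z^{k+1} = -1.1395
Step 3: u-update.
u^{k+1} = 1.1075 - 0.805 + 1.1395 = 1.442
Step 4: Primal residual = |-0.805 + 1.1395| = 0.3345


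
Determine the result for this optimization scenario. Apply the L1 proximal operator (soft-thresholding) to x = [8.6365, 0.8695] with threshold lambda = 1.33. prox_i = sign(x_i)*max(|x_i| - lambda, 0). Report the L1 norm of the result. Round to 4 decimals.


Soft-thresholding with lambda = 1.33:
prox(8.6365) = sign(8.6365)*max(|8.6365| - 1.33, 0) = 7.3065
prox(0.8695) = sign(0.8695)*max(|0.8695| - 1.33, 0) = 0.0
prox(x) = [7.3065, 0.0]
||prox(x)||_1 = 7.3065 + 0.0 = 7.3065


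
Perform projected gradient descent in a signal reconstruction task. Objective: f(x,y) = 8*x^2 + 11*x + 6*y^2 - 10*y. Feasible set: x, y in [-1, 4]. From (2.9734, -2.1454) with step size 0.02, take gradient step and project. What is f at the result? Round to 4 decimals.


Step 1: Compute gradient at (2.9734, -2.1454).
grad_x = 2*8*2.9734 + 11 = 58.5744
grad_y = 2*6*-2.1454 - 10 = -35.7448
Step 2: Gradient step.
x_raw = 2.9734 - 0.02*58.5744 = 1.8019
y_raw = -2.1454 - 0.02*-35.7448 = -1.4305
Step 3: Project onto [-1, 4].
x_proj = clip(1.8019) = 1.8019
y_proj = clip(-1.4305) = -1.0
Step 4: Evaluate f.
f(1.8019, -1.0) = 61.7961


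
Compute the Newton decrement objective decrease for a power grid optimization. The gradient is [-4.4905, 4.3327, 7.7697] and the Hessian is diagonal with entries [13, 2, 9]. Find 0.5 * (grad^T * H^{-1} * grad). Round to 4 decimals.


Step 1: H is diagonal, so H^(-1) * g = [-0.3454, 2.1664, 0.8633].
Step 2: g^T H^(-1) g = sum_i g_i^2 / H_ii
  = (-4.4905)^2/13 + (4.3327)^2/2 + (7.7697)^2/9
  = 1.5511 + 9.3861 + 6.7076 = 17.6448
Step 3: Objective decrease = 0.5 * g^T H^(-1) g = 8.8224


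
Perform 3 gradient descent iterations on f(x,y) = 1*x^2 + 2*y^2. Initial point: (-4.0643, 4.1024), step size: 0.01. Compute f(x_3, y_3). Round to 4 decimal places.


Gradient descent on f(x,y) = 1*x^2 + 2*y^2.
Starting point: (-4.0643, 4.1024), alpha = 0.01
Step 1: grad_x = 2*1*-4.0643 = -8.1286, grad_y = 2*2*4.1024 = 16.4096
  x_1 = -4.0643 - 0.01*-8.1286 = -3.983
  y_1 = 4.1024 - 0.01*16.4096 = 3.9383
Step 2: grad_x = 2*1*-3.983 = -7.966, grad_y = 2*2*3.9383 = 15.7532
  x_2 = -3.983 - 0.01*-7.966 = -3.9034
  y_2 = 3.9383 - 0.01*15.7532 = 3.7808
Step 3: grad_x = 2*1*-3.9034 = -7.8067, grad_y = 2*2*3.7808 = 15.1231
  x_3 = -3.9034 - 0.01*-7.8067 = -3.8253
  y_3 = 3.7808 - 0.01*15.1231 = 3.6295
f(-3.8253, 3.6295) = 1*(-3.8253)^2 + 2*3.6295^2 = 40.98


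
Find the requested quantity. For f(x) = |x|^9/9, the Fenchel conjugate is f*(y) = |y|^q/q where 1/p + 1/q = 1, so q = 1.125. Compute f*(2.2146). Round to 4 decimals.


The conjugate exponent q satisfies 1/p + 1/q = 1.
p = 9, so q = 9/(9 - 1) = 1.125
|y|^q = 2.2146^1.125 = 2.446
f*(2.2146) = 2.446 / 1.125 = 2.1742


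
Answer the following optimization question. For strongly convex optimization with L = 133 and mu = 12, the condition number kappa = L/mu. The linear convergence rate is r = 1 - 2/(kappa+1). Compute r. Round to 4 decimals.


Step 1: Compute the condition number.
kappa = L/mu = 133/12 = 11.0833
Step 2: Compute the convergence rate.
r = 1 - 2/(kappa + 1) = 1 - 2*mu/(L + mu) = (L - mu)/(L + mu) = 121/145 = 0.8345


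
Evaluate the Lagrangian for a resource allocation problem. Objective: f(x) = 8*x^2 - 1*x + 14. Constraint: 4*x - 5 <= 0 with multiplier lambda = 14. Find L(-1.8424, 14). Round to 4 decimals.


Step 1: Evaluate f(x).
f(-1.8424) = 8*(-1.8424)^2 - 1*(-1.8424) + 14 = 42.9979
Step 2: Evaluate g(x).
g(-1.8424) = 4*-1.8424 - 5 = -12.3696
Step 3: Compute Lagrangian.
L = 42.9979 + 14*-12.3696 = -130.1765


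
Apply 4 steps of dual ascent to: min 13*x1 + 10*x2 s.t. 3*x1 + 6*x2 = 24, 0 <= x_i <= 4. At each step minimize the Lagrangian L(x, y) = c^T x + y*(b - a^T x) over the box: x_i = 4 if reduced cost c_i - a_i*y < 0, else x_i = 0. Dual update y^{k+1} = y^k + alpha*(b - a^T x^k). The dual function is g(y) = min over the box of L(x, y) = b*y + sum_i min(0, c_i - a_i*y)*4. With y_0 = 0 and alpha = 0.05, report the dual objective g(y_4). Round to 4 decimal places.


Dual ascent for LP: min 13*x1 + 10*x2, 3*x1 + 6*x2 = 24, 0 <= x_i <= 4
Step 1: y^k = 0.0, reduced costs: (13.0, 10.0)
  x^k = (0.0, 0.0), subgradient = b - a^T x = 24.0
  y^{k+1} = 0.0 + 0.05*24.0 = 1.2
Step 2: y^k = 1.2, reduced costs: (9.4, 2.8)
  x^k = (0.0, 0.0), subgradient = b - a^T x = 24.0
  y^{k+1} = 1.2 + 0.05*24.0 = 2.4
Step 3: y^k = 2.4, reduced costs: (5.8, -4.4)
  x^k = (0.0, 4.0), subgradient = b - a^T x = 0.0
  y^{k+1} = 2.4 + 0.05*0.0 = 2.4
Step 4: y^k = 2.4, reduced costs: (5.8, -4.4)
  x^k = (0.0, 4.0), subgradient = b - a^T x = 0.0
  y^{k+1} = 2.4 + 0.05*0.0 = 2.4
Dual objective at y_4 = 2.4: reduced costs (5.8, -4.4), box minimizer x = (0.0, 4.0)
g(y_4) = b*y + (c1 - a1*y)*x1 + (c2 - a2*y)*x2 = 24*2.4 + 5.8*0.0 + (-4.4)*4.0 = 57.6 + 0.0 - 17.6 = 40.0


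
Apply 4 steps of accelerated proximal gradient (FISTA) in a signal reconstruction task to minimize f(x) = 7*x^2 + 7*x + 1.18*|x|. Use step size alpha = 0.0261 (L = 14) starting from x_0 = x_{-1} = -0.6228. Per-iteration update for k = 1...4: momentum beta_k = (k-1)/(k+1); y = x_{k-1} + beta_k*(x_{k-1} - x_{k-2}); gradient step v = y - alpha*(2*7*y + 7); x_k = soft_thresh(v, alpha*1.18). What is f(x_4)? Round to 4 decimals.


FISTA on f(x) = 7*x^2 + 7*x + 1.18*|x|
L = 14, alpha = 0.0261
Iteration 1: beta = 0.0, y = -0.6228 + 0.0*(-0.6228 + 0.6228) = -0.6228
  grad(y) = -1.7192, v = y - alpha*grad = -0.5779
  prox(v) = soft_thresh(-0.5779, 0.0308) = -0.5471
Iteration 2: beta = 0.3333, y = -0.5471 + 0.3333*(-0.5471 + 0.6228) = -0.5219
  grad(y) = -0.3067, v = y - alpha*grad = -0.5139
  prox(v) = soft_thresh(-0.5139, 0.0308) = -0.4831
Iteration 3: beta = 0.5, y = -0.4831 + 0.5*(-0.4831 + 0.5471) = -0.4511
  grad(y) = 0.6847, v = y - alpha*grad = -0.469
  prox(v) = soft_thresh(-0.469, 0.0308) = -0.4382
Iteration 4: beta = 0.6, y = -0.4382 + 0.6*(-0.4382 + 0.4831) = -0.4112
  grad(y) = 1.2432, v = y - alpha*grad = -0.4436
  prox(v) = soft_thresh(-0.4436, 0.0308) = -0.4129
f(x_4) = 7*(-0.4129)^2 + 7*(-0.4129) + 1.18*|-0.4129| = -1.2097


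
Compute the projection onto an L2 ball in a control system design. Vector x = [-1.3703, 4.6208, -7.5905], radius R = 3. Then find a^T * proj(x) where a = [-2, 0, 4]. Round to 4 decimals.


Step 1: Compute ||x|| (intermediates to 6 decimals).
||x|| = sqrt((-1.3703)^2 + 4.6208^2 + (-7.5905)^2) = 8.991396
Step 2: Project.
Since ||x|| > R, scale = R/||x|| = 3/8.991396 = 0.333652, proj(x) = scale * x
proj(x) = [-0.457203, 1.541739, -2.532586]
Step 3: Dot product.
a^T * proj(x) = -2*(-0.457203) + 0*1.541739 + 4*(-2.532586) = -9.2159


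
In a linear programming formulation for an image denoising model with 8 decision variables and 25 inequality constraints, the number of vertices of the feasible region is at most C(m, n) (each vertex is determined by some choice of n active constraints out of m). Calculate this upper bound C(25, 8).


Each vertex corresponds to some choice of n active constraints out of m, so the number of vertices is at most C(m, n) = m! / (n!(m-n)!).
m = 25, n = 8
Numerator: 25 * 24 * 23 * 22 * 21 * 20 * 19 * 18
Denominator: 8! = 40320
C(25, 8) = 1081575


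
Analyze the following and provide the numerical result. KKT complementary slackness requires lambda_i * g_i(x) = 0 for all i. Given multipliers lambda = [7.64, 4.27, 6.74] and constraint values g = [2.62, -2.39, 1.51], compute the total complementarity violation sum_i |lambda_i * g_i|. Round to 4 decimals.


KKT complementary slackness check:
lambda_1 * g_1 = 7.64 * 2.62 = 20.0168
lambda_2 * g_2 = 4.27 * -2.39 = -10.2053
lambda_3 * g_3 = 6.74 * 1.51 = 10.1774
Total violation = 20.0168 + 10.2053 + 10.1774 = 40.3995


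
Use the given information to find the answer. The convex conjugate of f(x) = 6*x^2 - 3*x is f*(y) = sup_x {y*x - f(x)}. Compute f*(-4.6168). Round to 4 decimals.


f*(y) = sup_x {y*x - a*x^2 - b*x} = sup_x {(y-b)*x - a*x^2}
FOC: (y - b) - 2a*x = 0 => x* = (y - b)/(2a)
x* = (-4.6168 + 3)/(2*6) = -0.1347
f*(-4.6168) = (y-b)^2/(4a) = (-4.6168 + 3)^2/(4*6)
= 2.614/24 = 0.1089


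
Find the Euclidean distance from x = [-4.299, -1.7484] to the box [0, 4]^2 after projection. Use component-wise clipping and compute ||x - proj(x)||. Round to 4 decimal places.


Project each component onto [0, 4].
clip(-4.299) = 0.0, clip(-1.7484) = 0.0
Projection = [0.0, 0.0]
Squared diffs: [18.4814, 3.0569]
Distance = sqrt(21.5383) = 4.6409


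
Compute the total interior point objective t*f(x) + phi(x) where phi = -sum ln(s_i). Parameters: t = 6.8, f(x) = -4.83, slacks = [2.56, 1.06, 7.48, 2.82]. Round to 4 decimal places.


Step 1: Compute log-barrier.
ln values: [0.94, 0.0583, 2.0122, 1.0367]
phi = -(0.94 + 0.0583 + 2.0122 + 1.0367) = -4.0472
Step 2: Compute augmented objective.
t*f(x) = 6.8*-4.83 = -32.844
Total = -32.844 - 4.0472 = -36.8912


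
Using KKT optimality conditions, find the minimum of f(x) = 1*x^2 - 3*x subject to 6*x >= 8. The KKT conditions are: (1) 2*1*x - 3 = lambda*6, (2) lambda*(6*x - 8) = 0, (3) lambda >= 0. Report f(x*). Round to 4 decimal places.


Step 1: Try lambda = 0 (constraint inactive).
Stationarity: 2*1*x - 3 = 0
x* = 3/(2*1) = 1.5
Check constraint: 6*1.5 = 9.0 >= 8 -- satisfied.
Step 2: Compute optimal value.
f(x*) = 1*1.5^2 - 3*1.5 = -2.25


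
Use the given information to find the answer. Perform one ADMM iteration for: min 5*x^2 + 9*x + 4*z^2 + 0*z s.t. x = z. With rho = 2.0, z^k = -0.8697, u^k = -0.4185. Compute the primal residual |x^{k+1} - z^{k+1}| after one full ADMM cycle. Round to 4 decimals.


ADMM iteration with rho = 2.0, z^k = -0.8697, u^k = -0.4185
Step 1: x-update.
Minimize 5*x^2 + 9*x + (2.0/2)*(x + 0.8697 - 0.4185)^2
FOC: (2*5 + 2.0)*x = -9 + 2.0*(-0.8697 + 0.4185)
x^{k+1} = -0.8252
Step 2: z-update.
Minimize 4*z^2 + 0*z + (2.0/2)*(-0.8252 - z - 0.4185)^2
FOC: (2*4 + 2.0)*z = 0 + 2.0*(-0.8252 - 0.4185)
z^{k+1} = -0.2487
Step 3: u-update.
u^{k+1} = -0.4185 - 0.8252 + 0.2487 = -0.995
Step 4: Primal residual = |-0.8252 + 0.2487| = 0.5765


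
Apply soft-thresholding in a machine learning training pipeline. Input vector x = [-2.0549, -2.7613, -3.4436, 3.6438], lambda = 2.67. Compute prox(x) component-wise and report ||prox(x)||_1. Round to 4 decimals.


Soft-thresholding with lambda = 2.67:
prox(-2.0549) = sign(-2.0549)*max(|-2.0549| - 2.67, 0) = 0.0
prox(-2.7613) = sign(-2.7613)*max(|-2.7613| - 2.67, 0) = -0.0913
prox(-3.4436) = sign(-3.4436)*max(|-3.4436| - 2.67, 0) = -0.7736
prox(3.6438) = sign(3.6438)*max(|3.6438| - 2.67, 0) = 0.9738
prox(x) = [0.0, -0.0913, -0.7736, 0.9738]
||prox(x)||_1 = 0.0 + 0.0913 + 0.7736 + 0.9738 = 1.8387


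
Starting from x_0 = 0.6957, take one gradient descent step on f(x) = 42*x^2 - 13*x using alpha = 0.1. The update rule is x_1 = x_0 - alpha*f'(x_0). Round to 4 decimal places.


We compute the gradient at x_0 and apply the update.
f'(x) = 84*x - 13
f'(0.6957) = 84*0.6957 - 13 = 45.4388
x_1 = 0.6957 - 0.1*45.4388 = -3.8482


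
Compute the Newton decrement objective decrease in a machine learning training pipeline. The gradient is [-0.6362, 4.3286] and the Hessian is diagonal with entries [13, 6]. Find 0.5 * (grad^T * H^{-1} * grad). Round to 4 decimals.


Step 1: H is diagonal, so H^(-1) * g = [-0.0489, 0.7214].
Step 2: g^T H^(-1) g = sum_i g_i^2 / H_ii
  = (-0.6362)^2/13 + (4.3286)^2/6
  = 0.0311 + 3.1228 = 3.1539
Step 3: Objective decrease = 0.5 * g^T H^(-1) g = 1.577


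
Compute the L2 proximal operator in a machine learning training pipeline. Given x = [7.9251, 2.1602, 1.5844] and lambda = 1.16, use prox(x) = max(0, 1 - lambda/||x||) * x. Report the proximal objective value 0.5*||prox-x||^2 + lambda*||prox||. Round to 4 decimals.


Step 1: Compute ||x||.
||x|| = 8.3656
Step 2: Compute scaling factor.
scale = max(0, 1 - 1.16/8.3656) = 0.8613
Step 3: prox(x) = [6.8262, 1.8607, 1.3647]
||prox(x)|| = 7.2056
Step 4: Proximal objective.
0.5*||prox-x||^2 = 0.6728
lambda*||prox|| = 8.3585
Total = 9.0313


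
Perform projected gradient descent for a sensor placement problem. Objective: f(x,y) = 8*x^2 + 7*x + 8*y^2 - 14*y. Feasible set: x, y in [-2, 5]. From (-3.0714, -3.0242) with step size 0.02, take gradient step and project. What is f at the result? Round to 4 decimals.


Step 1: Compute gradient at (-3.0714, -3.0242).
grad_x = 2*8*-3.0714 + 7 = -42.1424
grad_y = 2*8*-3.0242 - 14 = -62.3872
Step 2: Gradient step.
x_raw = -3.0714 - 0.02*-42.1424 = -2.2286
y_raw = -3.0242 - 0.02*-62.3872 = -1.7765
Step 3: Project onto [-2, 5].
x_proj = clip(-2.2286) = -2.0
y_proj = clip(-1.7765) = -1.7765
Step 4: Evaluate f.
f(-2.0, -1.7765) = 68.1168


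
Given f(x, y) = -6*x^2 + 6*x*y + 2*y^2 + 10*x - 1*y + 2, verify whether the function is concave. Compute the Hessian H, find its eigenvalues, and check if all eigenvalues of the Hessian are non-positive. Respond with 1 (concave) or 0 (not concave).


The Hessian of f(x,y) = -6*x^2 + 6*x*y + 2*y^2 + 10*x - 1*y + 2 is:
H = [[-12, 6], [6, 4]]
Trace = -12 + 4 = -8
Determinant = -12*4 - (6)^2 = -84
Discriminant = (-8)^2 - 4*-84 = 400.0
Eigenvalues: lambda_1 = -14.0, lambda_2 = 6.0
The function is not concave.

0


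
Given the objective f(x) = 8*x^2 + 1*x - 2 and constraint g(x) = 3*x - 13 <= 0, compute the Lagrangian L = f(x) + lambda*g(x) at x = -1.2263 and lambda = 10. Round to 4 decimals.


Step 1: Evaluate f(x).
f(-1.2263) = 8*(-1.2263)^2 + 1*(-1.2263) - 2 = 8.8042
Step 2: Evaluate g(x).
g(-1.2263) = 3*-1.2263 - 13 = -16.6789
Step 3: Compute Lagrangian.
L = 8.8042 + 10*-16.6789 = -157.9848


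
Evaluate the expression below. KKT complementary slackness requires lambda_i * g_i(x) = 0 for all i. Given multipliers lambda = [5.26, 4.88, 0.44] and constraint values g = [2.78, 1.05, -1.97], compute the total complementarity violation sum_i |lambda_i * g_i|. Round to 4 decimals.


KKT complementary slackness check:
lambda_1 * g_1 = 5.26 * 2.78 = 14.6228
lambda_2 * g_2 = 4.88 * 1.05 = 5.124
lambda_3 * g_3 = 0.44 * -1.97 = -0.8668
Total violation = 14.6228 + 5.124 + 0.8668 = 20.6136


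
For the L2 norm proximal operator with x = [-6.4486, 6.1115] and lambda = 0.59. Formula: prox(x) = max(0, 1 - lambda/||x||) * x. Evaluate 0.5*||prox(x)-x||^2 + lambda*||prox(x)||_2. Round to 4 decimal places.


Step 1: Compute ||x||.
||x|| = 8.8845
Step 2: Compute scaling factor.
scale = max(0, 1 - 0.59/8.8845) = 0.9336
Step 3: prox(x) = [-6.0204, 5.7057]
||prox(x)|| = 8.2945
Step 4: Proximal objective.
0.5*||prox-x||^2 = 0.1741
lambda*||prox|| = 4.8938
Total = 5.0678


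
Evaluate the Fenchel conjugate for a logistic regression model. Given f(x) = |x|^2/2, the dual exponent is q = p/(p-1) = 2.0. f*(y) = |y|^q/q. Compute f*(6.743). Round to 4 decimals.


The conjugate exponent q satisfies 1/p + 1/q = 1.
p = 2, so q = 2/(2 - 1) = 2.0
|y|^q = 6.743^2.0 = 45.468
f*(6.743) = 45.468 / 2.0 = 22.734


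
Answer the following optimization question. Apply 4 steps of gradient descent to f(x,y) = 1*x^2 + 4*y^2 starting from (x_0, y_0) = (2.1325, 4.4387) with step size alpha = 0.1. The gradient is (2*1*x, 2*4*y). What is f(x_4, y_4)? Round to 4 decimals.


Gradient descent on f(x,y) = 1*x^2 + 4*y^2.
Starting point: (2.1325, 4.4387), alpha = 0.1
Step 1: grad_x = 2*1*2.1325 = 4.265, grad_y = 2*4*4.4387 = 35.5096
  x_1 = 2.1325 - 0.1*4.265 = 1.706
  y_1 = 4.4387 - 0.1*35.5096 = 0.8877
Step 2: grad_x = 2*1*1.706 = 3.412, grad_y = 2*4*0.8877 = 7.1019
  x_2 = 1.706 - 0.1*3.412 = 1.3648
  y_2 = 0.8877 - 0.1*7.1019 = 0.1775
Step 3: grad_x = 2*1*1.3648 = 2.7296, grad_y = 2*4*0.1775 = 1.4204
  x_3 = 1.3648 - 0.1*2.7296 = 1.0918
  y_3 = 0.1775 - 0.1*1.4204 = 0.0355
Step 4: grad_x = 2*1*1.0918 = 2.1837, grad_y = 2*4*0.0355 = 0.2841
  x_4 = 1.0918 - 0.1*2.1837 = 0.8735
  y_4 = 0.0355 - 0.1*0.2841 = 0.0071
f(0.8735, 0.0071) = 1*0.8735^2 + 4*0.0071^2 = 0.7632


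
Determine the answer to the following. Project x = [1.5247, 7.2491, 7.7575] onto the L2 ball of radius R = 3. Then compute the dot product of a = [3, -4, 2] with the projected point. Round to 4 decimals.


Step 1: Compute ||x|| (intermediates to 6 decimals).
||x|| = sqrt(1.5247^2 + 7.2491^2 + 7.7575^2) = 10.726275
Step 2: Project.
Since ||x|| > R, scale = R/||x|| = 3/10.726275 = 0.279687, proj(x) = scale * x
proj(x) = [0.426439, 2.027479, 2.169672]
Step 3: Dot product.
a^T * proj(x) = 3*0.426439 - 4*2.027479 + 2*2.169672 = -2.4913


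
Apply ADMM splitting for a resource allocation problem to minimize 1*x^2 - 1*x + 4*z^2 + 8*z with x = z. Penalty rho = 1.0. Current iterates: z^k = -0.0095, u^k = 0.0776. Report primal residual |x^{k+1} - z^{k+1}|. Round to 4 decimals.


ADMM iteration with rho = 1.0, z^k = -0.0095, u^k = 0.0776
Step 1: x-update.
Minimize 1*x^2 - 1*x + (1.0/2)*(x + 0.0095 + 0.0776)^2
FOC: (2*1 + 1.0)*x = 1 + 1.0*(-0.0095 - 0.0776)
x^{k+1} = 0.3043
Step 2: z-update.
Minimize 4*z^2 + 8*z + (1.0/2)*(0.3043 - z + 0.0776)^2
FOC: (2*4 + 1.0)*z = -8 + 1.0*(0.3043 + 0.0776)
z^{k+1} = -0.8465
Step 3: u-update.
u^{k+1} = 0.0776 + 0.3043 + 0.8465 = 1.2284
Step 4: Primal residual = |0.3043 + 0.8465| = 1.1508


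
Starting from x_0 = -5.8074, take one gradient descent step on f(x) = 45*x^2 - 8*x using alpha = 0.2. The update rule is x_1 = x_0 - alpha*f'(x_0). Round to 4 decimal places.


We compute the gradient at x_0 and apply the update.
f'(x) = 90*x - 8
f'(-5.8074) = 90*-5.8074 - 8 = -530.666
x_1 = -5.8074 - 0.2*-530.666 = 100.3258


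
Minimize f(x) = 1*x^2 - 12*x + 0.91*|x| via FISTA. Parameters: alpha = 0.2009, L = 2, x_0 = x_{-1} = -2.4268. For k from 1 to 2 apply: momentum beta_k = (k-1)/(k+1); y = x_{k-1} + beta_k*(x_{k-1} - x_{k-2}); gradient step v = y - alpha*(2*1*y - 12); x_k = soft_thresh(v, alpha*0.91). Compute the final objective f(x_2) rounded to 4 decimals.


FISTA on f(x) = 1*x^2 - 12*x + 0.91*|x|
L = 2, alpha = 0.2009
Iteration 1: beta = 0.0, y = -2.4268 + 0.0*(-2.4268 + 2.4268) = -2.4268
  grad(y) = -16.8536, v = y - alpha*grad = 0.9591
  prox(v) = soft_thresh(0.9591, 0.1828) = 0.7763
Iteration 2: beta = 0.3333, y = 0.7763 + 0.3333*(0.7763 + 2.4268) = 1.844
  grad(y) = -8.3121, v = y - alpha*grad = 3.5139
  prox(v) = soft_thresh(3.5139, 0.1828) = 3.331
f(x_2) = 1*3.331^2 - 12*3.331 + 0.91*|3.331| = -25.8454


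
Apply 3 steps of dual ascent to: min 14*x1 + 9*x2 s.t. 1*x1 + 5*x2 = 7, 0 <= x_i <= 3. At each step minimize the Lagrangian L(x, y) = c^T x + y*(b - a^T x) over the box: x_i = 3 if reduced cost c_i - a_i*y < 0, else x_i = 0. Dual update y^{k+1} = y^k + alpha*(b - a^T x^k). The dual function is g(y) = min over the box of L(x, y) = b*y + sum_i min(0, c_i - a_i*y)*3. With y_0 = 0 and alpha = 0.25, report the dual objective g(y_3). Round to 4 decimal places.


Dual ascent for LP: min 14*x1 + 9*x2, 1*x1 + 5*x2 = 7, 0 <= x_i <= 3
Step 1: y^k = 0.0, reduced costs: (14.0, 9.0)
  x^k = (0.0, 0.0), subgradient = b - a^T x = 7.0
  y^{k+1} = 0.0 + 0.25*7.0 = 1.75
Step 2: y^k = 1.75, reduced costs: (12.25, 0.25)
  x^k = (0.0, 0.0), subgradient = b - a^T x = 7.0
  y^{k+1} = 1.75 + 0.25*7.0 = 3.5
Step 3: y^k = 3.5, reduced costs: (10.5, -8.5)
  x^k = (0.0, 3.0), subgradient = b - a^T x = -8.0
  y^{k+1} = 3.5 + 0.25*-8.0 = 1.5
Dual objective at y_3 = 1.5: reduced costs (12.5, 1.5), box minimizer x = (0.0, 0.0)
g(y_3) = b*y + (c1 - a1*y)*x1 + (c2 - a2*y)*x2 = 7*1.5 + 12.5*0.0 + 1.5*0.0 = 10.5 + 0.0 + 0.0 = 10.5


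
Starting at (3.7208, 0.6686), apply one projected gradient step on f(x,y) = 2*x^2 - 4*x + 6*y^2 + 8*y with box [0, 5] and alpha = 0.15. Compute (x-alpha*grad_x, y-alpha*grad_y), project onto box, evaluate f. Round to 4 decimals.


Step 1: Compute gradient at (3.7208, 0.6686).
grad_x = 2*2*3.7208 - 4 = 10.8832
grad_y = 2*6*0.6686 + 8 = 16.0232
Step 2: Gradient step.
x_raw = 3.7208 - 0.15*10.8832 = 2.0883
y_raw = 0.6686 - 0.15*16.0232 = -1.7349
Step 3: Project onto [0, 5].
x_proj = clip(2.0883) = 2.0883
y_proj = clip(-1.7349) = 0.0
Step 4: Evaluate f.
f(2.0883, 0.0) = 0.3689


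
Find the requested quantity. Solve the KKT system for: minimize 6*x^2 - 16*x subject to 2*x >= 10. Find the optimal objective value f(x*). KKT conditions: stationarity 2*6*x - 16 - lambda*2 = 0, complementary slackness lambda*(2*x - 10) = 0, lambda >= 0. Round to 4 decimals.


Step 1: Try lambda = 0 (constraint inactive).
x_unc = 16/(2*6) = 1.3333
Check: 2*1.3333 = 2.6666 < 10 -- violated!
Step 2: Constraint must be active: 2*x = 10
x* = 10/2 = 5.0
lambda = (2*6*5.0 - 16)/2 = 22.0
Step 3: Compute optimal value.
f(x*) = 6*5.0^2 - 16*5.0 = 70.0


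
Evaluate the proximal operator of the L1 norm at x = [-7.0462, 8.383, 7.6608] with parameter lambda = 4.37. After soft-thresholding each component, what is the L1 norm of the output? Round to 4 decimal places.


Soft-thresholding with lambda = 4.37:
prox(-7.0462) = sign(-7.0462)*max(|-7.0462| - 4.37, 0) = -2.6762
prox(8.383) = sign(8.383)*max(|8.383| - 4.37, 0) = 4.013
prox(7.6608) = sign(7.6608)*max(|7.6608| - 4.37, 0) = 3.2908
prox(x) = [-2.6762, 4.013, 3.2908]
||prox(x)||_1 = 2.6762 + 4.013 + 3.2908 = 9.98


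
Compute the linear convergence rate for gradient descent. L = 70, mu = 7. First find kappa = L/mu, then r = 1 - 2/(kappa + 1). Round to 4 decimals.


Step 1: Compute the condition number.
kappa = L/mu = 70/7 = 10.0
Step 2: Compute the convergence rate.
r = 1 - 2/(kappa + 1) = 1 - 2*mu/(L + mu) = (L - mu)/(L + mu) = 63/77 = 0.8182


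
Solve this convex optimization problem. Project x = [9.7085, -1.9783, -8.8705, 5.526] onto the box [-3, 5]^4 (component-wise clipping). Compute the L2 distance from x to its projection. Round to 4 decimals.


Project each component onto [-3, 5].
clip(9.7085) = 5.0, clip(-1.9783) = -1.9783, clip(-8.8705) = -3.0, clip(5.526) = 5.0
Projection = [5.0, -1.9783, -3.0, 5.0]
Squared diffs: [22.17, 0.0, 34.4628, 0.2767]
Distance = sqrt(56.9095) = 7.5438


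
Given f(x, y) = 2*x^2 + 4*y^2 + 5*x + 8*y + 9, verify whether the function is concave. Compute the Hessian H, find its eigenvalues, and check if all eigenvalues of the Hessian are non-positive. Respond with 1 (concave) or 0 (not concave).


The Hessian of f(x,y) = 2*x^2 + 4*y^2 + 5*x + 8*y + 9 is:
H = [[4, 0], [0, 8]]
Trace = 4 + 8 = 12
Determinant = 4*8 - (0)^2 = 32
Discriminant = (12)^2 - 4*32 = 16.0
Eigenvalues: lambda_1 = 4.0, lambda_2 = 8.0
The function is not concave.

0


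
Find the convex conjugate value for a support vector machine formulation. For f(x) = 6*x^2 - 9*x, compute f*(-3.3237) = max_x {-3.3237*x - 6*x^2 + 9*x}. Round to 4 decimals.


f*(y) = sup_x {y*x - a*x^2 - b*x} = sup_x {(y-b)*x - a*x^2}
FOC: (y - b) - 2a*x = 0 => x* = (y - b)/(2a)
x* = (-3.3237 + 9)/(2*6) = 0.473
f*(-3.3237) = (y-b)^2/(4a) = (-3.3237 + 9)^2/(4*6)
= 32.2204/24 = 1.3425


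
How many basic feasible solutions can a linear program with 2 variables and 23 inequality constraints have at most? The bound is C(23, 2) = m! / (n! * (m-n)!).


Each vertex corresponds to some choice of n active constraints out of m, so the number of vertices is at most C(m, n) = m! / (n!(m-n)!).
m = 23, n = 2
Numerator: 23 * 22
Denominator: 2! = 2
C(23, 2) = 253


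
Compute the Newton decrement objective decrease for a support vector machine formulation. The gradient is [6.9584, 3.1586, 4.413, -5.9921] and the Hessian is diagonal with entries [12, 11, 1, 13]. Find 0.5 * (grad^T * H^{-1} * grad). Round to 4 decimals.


Step 1: H is diagonal, so H^(-1) * g = [0.5799, 0.2871, 4.413, -0.4609].
Step 2: g^T H^(-1) g = sum_i g_i^2 / H_ii
  = (6.9584)^2/12 + (3.1586)^2/11 + (4.413)^2/1 + (-5.9921)^2/13
  = 4.0349 + 0.907 + 19.4746 + 2.7619 = 27.1784
Step 3: Objective decrease = 0.5 * g^T H^(-1) g = 13.5892


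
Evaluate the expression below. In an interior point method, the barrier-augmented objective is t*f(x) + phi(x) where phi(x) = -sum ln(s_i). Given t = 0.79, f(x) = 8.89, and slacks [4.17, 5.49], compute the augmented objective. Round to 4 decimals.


Step 1: Compute log-barrier.
ln values: [1.4279, 1.7029]
phi = -(1.4279 + 1.7029) = -3.1308
Step 2: Compute augmented objective.
t*f(x) = 0.79*8.89 = 7.0231
Total = 7.0231 - 3.1308 = 3.8923


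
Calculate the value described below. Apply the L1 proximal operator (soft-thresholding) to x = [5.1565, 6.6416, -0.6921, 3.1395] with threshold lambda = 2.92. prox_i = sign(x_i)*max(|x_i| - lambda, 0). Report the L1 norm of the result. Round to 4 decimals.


Soft-thresholding with lambda = 2.92:
prox(5.1565) = sign(5.1565)*max(|5.1565| - 2.92, 0) = 2.2365
prox(6.6416) = sign(6.6416)*max(|6.6416| - 2.92, 0) = 3.7216
prox(-0.6921) = sign(-0.6921)*max(|-0.6921| - 2.92, 0) = 0.0
prox(3.1395) = sign(3.1395)*max(|3.1395| - 2.92, 0) = 0.2195
prox(x) = [2.2365, 3.7216, 0.0, 0.2195]
||prox(x)||_1 = 2.2365 + 3.7216 + 0.0 + 0.2195 = 6.1776


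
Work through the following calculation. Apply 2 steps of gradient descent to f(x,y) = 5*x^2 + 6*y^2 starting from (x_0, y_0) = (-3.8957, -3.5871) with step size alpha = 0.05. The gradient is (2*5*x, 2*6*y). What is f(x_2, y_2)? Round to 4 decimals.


Gradient descent on f(x,y) = 5*x^2 + 6*y^2.
Starting point: (-3.8957, -3.5871), alpha = 0.05
Step 1: grad_x = 2*5*-3.8957 = -38.957, grad_y = 2*6*-3.5871 = -43.0452
  x_1 = -3.8957 - 0.05*-38.957 = -1.9479
  y_1 = -3.5871 - 0.05*-43.0452 = -1.4348
Step 2: grad_x = 2*5*-1.9479 = -19.4785, grad_y = 2*6*-1.4348 = -17.2181
  x_2 = -1.9479 - 0.05*-19.4785 = -0.9739
  y_2 = -1.4348 - 0.05*-17.2181 = -0.5739
f(-0.9739, -0.5739) = 5*(-0.9739)^2 + 6*(-0.5739)^2 = 6.7191


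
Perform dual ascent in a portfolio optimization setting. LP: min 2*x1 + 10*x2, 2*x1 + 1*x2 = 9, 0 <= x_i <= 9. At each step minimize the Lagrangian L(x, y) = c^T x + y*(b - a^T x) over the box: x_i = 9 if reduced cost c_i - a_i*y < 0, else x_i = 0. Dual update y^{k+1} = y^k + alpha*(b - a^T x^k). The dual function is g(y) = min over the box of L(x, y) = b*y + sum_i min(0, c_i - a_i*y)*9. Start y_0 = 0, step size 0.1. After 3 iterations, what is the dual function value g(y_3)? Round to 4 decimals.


Dual ascent for LP: min 2*x1 + 10*x2, 2*x1 + 1*x2 = 9, 0 <= x_i <= 9
Step 1: y^k = 0.0, reduced costs: (2.0, 10.0)
  x^k = (0.0, 0.0), subgradient = b - a^T x = 9.0
  y^{k+1} = 0.0 + 0.1*9.0 = 0.9
Step 2: y^k = 0.9, reduced costs: (0.2, 9.1)
  x^k = (0.0, 0.0), subgradient = b - a^T x = 9.0
  y^{k+1} = 0.9 + 0.1*9.0 = 1.8
Step 3: y^k = 1.8, reduced costs: (-1.6, 8.2)
  x^k = (9.0, 0.0), subgradient = b - a^T x = -9.0
  y^{k+1} = 1.8 + 0.1*-9.0 = 0.9
Dual objective at y_3 = 0.9: reduced costs (0.2, 9.1), box minimizer x = (0.0, 0.0)
g(y_3) = b*y + (c1 - a1*y)*x1 + (c2 - a2*y)*x2 = 9*0.9 + 0.2*0.0 + 9.1*0.0 = 8.1 + 0.0 + 0.0 = 8.1


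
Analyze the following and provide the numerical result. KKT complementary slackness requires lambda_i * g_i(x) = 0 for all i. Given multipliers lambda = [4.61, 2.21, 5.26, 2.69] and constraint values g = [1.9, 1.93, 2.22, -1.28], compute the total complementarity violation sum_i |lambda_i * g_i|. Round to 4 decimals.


KKT complementary slackness check:
lambda_1 * g_1 = 4.61 * 1.9 = 8.759
lambda_2 * g_2 = 2.21 * 1.93 = 4.2653
lambda_3 * g_3 = 5.26 * 2.22 = 11.6772
lambda_4 * g_4 = 2.69 * -1.28 = -3.4432
Total violation = 8.759 + 4.2653 + 11.6772 + 3.4432 = 28.1447


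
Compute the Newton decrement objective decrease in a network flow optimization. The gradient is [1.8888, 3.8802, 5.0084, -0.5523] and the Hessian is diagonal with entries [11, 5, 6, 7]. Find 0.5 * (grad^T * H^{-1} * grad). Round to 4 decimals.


Step 1: H is diagonal, so H^(-1) * g = [0.1717, 0.776, 0.8347, -0.0789].
Step 2: g^T H^(-1) g = sum_i g_i^2 / H_ii
  = (1.8888)^2/11 + (3.8802)^2/5 + (5.0084)^2/6 + (-0.5523)^2/7
  = 0.3243 + 3.0112 + 4.1807 + 0.0436 = 7.5598
Step 3: Objective decrease = 0.5 * g^T H^(-1) g = 3.7799


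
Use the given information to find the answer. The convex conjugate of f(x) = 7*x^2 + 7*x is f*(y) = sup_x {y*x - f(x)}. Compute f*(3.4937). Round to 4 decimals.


f*(y) = sup_x {y*x - a*x^2 - b*x} = sup_x {(y-b)*x - a*x^2}
FOC: (y - b) - 2a*x = 0 => x* = (y - b)/(2a)
x* = (3.4937 - 7)/(2*7) = -0.2505
f*(3.4937) = (y-b)^2/(4a) = (3.4937 - 7)^2/(4*7)
= 12.2941/28 = 0.4391


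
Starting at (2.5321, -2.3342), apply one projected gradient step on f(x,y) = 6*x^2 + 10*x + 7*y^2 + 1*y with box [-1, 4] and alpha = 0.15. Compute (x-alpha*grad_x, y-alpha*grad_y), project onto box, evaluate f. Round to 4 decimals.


Step 1: Compute gradient at (2.5321, -2.3342).
grad_x = 2*6*2.5321 + 10 = 40.3852
grad_y = 2*7*-2.3342 + 1 = -31.6788
Step 2: Gradient step.
x_raw = 2.5321 - 0.15*40.3852 = -3.5257
y_raw = -2.3342 - 0.15*-31.6788 = 2.4176
Step 3: Project onto [-1, 4].
x_proj = clip(-3.5257) = -1.0
y_proj = clip(2.4176) = 2.4176
Step 4: Evaluate f.
f(-1.0, 2.4176) = 39.3318


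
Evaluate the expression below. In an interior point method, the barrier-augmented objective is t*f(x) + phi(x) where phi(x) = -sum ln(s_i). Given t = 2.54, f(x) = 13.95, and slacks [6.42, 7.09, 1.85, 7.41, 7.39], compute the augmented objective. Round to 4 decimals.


Step 1: Compute log-barrier.
ln values: [1.8594, 1.9587, 0.6152, 2.0028, 2.0001]
phi = -(1.8594 + 1.9587 + 0.6152 + 2.0028 + 2.0001) = -8.4362
Step 2: Compute augmented objective.
t*f(x) = 2.54*13.95 = 35.433
Total = 35.433 - 8.4362 = 26.9968


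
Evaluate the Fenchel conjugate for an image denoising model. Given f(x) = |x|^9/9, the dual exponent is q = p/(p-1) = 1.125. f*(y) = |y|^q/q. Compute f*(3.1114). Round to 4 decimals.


The conjugate exponent q satisfies 1/p + 1/q = 1.
p = 9, so q = 9/(9 - 1) = 1.125
|y|^q = 3.1114^1.125 = 3.5857
f*(3.1114) = 3.5857 / 1.125 = 3.1873


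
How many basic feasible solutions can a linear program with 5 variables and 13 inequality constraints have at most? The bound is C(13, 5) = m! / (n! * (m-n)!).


Each vertex corresponds to some choice of n active constraints out of m, so the number of vertices is at most C(m, n) = m! / (n!(m-n)!).
m = 13, n = 5
Numerator: 13 * 12 * 11 * 10 * 9
Denominator: 5! = 120
C(13, 5) = 1287


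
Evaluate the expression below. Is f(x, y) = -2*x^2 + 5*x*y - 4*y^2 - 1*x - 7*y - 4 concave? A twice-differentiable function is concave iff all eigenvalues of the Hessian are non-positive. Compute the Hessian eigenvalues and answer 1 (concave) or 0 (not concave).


The Hessian of f(x,y) = -2*x^2 + 5*x*y - 4*y^2 - 1*x - 7*y - 4 is:
H = [[-4, 5], [5, -8]]
Trace = -4 - 8 = -12
Determinant = -4*-8 - (5)^2 = 7
Discriminant = (-12)^2 - 4*7 = 116.0
Eigenvalues: lambda_1 = -11.3852, lambda_2 = -0.6148
The function is concave.

1
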